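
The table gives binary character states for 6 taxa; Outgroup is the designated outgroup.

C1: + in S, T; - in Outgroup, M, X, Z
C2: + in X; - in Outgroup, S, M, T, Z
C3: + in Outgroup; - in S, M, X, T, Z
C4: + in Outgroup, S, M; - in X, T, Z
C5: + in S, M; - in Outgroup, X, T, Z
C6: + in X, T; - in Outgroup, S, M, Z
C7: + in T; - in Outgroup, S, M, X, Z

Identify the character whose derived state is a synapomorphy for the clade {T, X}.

C6

Character polarity is set by the outgroup: the derived state is whichever differs from the outgroup's state, so for C3, C4 the derived state is '-', and for the remaining characters it is '+'.
C1 (state '+') occurs in S and T but conflicts with the nesting implied by the other characters — most parsimoniously interpreted as homoplasy.
C2 (derived state '+') is unique to X (autapomorphy; uninformative for grouping).
C3 (derived state '-') is shared by all ingroup taxa — unites the whole ingroup.
C4 (derived state '-') is shared by T, X, and Z — a synapomorphy uniting that clade.
Only M and S show the derived state '+' for C5, supporting them as a clade.
C6: derived state '+' in T and X only — synapomorphy for {T, X}.
C7: derived state '+' in T only — an autapomorphy, so it tells us nothing about relationships among taxa.
Most parsimonious ingroup topology: ((S,M),((X,T),Z)).
The clade {T, X} is supported by C6: its derived state '+' occurs in exactly those taxa and in no other taxon (including the outgroup).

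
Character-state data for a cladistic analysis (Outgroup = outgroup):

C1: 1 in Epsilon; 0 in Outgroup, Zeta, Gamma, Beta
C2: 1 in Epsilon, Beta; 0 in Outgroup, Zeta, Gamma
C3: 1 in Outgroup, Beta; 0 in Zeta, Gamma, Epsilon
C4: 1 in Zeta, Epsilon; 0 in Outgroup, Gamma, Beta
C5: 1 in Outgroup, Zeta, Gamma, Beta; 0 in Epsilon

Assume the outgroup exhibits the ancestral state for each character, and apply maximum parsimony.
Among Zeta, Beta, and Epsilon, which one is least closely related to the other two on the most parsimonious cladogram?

Character polarity is set by the outgroup: the derived state is whichever differs from the outgroup's state, so for C3, C5 the derived state is '0', and for the remaining characters it is '1'.
C1: derived state '1' in Epsilon only — an autapomorphy, so it tells us nothing about relationships among taxa.
C2 groups Beta and Epsilon, which is incompatible with the clades supported by the remaining characters; treating it as convergent (homoplasy) costs fewer steps than any alternative tree.
C3: derived state '0' in Epsilon, Gamma, and Zeta only — synapomorphy for {Epsilon, Gamma, Zeta}.
Only Epsilon and Zeta show the derived state '1' for C4, supporting them as a clade.
C5 (derived state '0') is unique to Epsilon (autapomorphy; uninformative for grouping).
Most parsimonious ingroup topology: (((Epsilon,Zeta),Gamma),Beta).
Zeta and Epsilon share a more recent common ancestor with each other than either does with Beta, so Beta is the least closely related of the three.

Beta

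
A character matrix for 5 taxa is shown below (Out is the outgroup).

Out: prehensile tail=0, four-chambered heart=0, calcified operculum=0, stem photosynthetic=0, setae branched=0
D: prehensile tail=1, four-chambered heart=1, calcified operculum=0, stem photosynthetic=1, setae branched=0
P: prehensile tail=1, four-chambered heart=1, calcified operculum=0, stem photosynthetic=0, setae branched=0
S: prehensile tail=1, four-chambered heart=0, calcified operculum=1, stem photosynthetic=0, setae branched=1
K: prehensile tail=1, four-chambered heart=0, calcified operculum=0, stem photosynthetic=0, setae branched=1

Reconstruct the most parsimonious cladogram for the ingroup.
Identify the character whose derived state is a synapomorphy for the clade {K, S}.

setae branched

The outgroup has state '0' for every character, so '1' is the derived state throughout.
prehensile tail (derived state '1') is shared by all ingroup taxa — unites the whole ingroup.
four-chambered heart (derived state '1') is shared by D and P — a synapomorphy uniting that clade.
calcified operculum: derived state '1' in S only — an autapomorphy, so it tells us nothing about relationships among taxa.
stem photosynthetic (derived state '1') is unique to D (autapomorphy; uninformative for grouping).
setae branched (derived state '1') is shared by K and S — a synapomorphy uniting that clade.
Most parsimonious ingroup topology: ((D,P),(S,K)).
The clade {K, S} is supported by setae branched: its derived state '1' occurs in exactly those taxa and in no other taxon (including the outgroup).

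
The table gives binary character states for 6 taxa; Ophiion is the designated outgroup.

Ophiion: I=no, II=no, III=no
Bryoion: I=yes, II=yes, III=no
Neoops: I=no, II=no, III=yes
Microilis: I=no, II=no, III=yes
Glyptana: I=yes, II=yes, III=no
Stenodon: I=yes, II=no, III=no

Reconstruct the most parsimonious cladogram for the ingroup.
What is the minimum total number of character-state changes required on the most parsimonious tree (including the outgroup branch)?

The outgroup has state 'no' for every character, so 'yes' is the derived state throughout.
Only Bryoion, Glyptana, and Stenodon show the derived state 'yes' for I, supporting them as a clade.
II (derived state 'yes') is shared by Bryoion and Glyptana — a synapomorphy uniting that clade.
Only Microilis and Neoops show the derived state 'yes' for III, supporting them as a clade.
Most parsimonious ingroup topology: (((Bryoion,Glyptana),Stenodon),(Neoops,Microilis)).
Changes per character on this tree: I: 1; II: 1; III: 1.
Total = 3.

3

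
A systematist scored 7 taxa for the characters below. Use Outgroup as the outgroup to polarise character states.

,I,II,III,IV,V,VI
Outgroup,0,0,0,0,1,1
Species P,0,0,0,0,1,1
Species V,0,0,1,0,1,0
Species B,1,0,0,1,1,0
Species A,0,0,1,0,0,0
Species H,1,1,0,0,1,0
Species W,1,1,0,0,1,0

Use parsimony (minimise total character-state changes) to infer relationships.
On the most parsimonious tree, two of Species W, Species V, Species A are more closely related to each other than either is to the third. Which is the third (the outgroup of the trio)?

Character polarity is set by the outgroup: the derived state is whichever differs from the outgroup's state, so for V, VI the derived state is '0', and for the remaining characters it is '1'.
I (derived state '1') is shared by Species B, Species H, and Species W — a synapomorphy uniting that clade.
Only Species H and Species W show the derived state '1' for II, supporting them as a clade.
Only Species A and Species V show the derived state '1' for III, supporting them as a clade.
IV (derived state '1') is unique to Species B (autapomorphy; uninformative for grouping).
V: derived state '0' in Species A only — an autapomorphy, so it tells us nothing about relationships among taxa.
VI (derived state '0') is shared by Species A, Species B, Species H, Species V, and Species W — a synapomorphy uniting that clade.
Most parsimonious ingroup topology: (Species P,((Species V,Species A),(Species B,(Species H,Species W)))).
Species V and Species A share a more recent common ancestor with each other than either does with Species W, so Species W is the least closely related of the three.

Species W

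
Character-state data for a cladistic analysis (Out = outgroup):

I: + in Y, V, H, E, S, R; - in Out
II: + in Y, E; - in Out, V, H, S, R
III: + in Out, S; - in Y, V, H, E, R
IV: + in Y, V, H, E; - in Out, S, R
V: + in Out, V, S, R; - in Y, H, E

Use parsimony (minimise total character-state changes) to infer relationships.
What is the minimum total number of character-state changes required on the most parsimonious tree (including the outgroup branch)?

5

Character polarity is set by the outgroup: the derived state is whichever differs from the outgroup's state, so for III, V the derived state is '-', and for the remaining characters it is '+'.
All ingroup taxa share the derived state '+' for I; it defines the ingroup but does not resolve relationships within it.
II (derived state '+') is shared by E and Y — a synapomorphy uniting that clade.
III (derived state '-') is shared by E, H, R, V, and Y — a synapomorphy uniting that clade.
Only E, H, V, and Y show the derived state '+' for IV, supporting them as a clade.
V (derived state '-') is shared by E, H, and Y — a synapomorphy uniting that clade.
Most parsimonious ingroup topology: (((((Y,E),H),V),R),S).
Changes per character on this tree: I: 1; II: 1; III: 1; IV: 1; V: 1.
Total = 5.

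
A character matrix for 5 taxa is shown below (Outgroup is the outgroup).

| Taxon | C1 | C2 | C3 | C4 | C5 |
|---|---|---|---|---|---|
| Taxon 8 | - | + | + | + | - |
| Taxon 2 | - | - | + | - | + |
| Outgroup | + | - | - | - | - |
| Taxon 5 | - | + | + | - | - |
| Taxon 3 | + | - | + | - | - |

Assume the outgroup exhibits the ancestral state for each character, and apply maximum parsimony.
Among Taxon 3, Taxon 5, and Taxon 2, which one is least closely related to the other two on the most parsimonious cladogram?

Taxon 3

Character polarity is set by the outgroup: the derived state is whichever differs from the outgroup's state, so for C1 the derived state is '-', and for the remaining characters it is '+'.
Only Taxon 2, Taxon 5, and Taxon 8 show the derived state '-' for C1, supporting them as a clade.
Only Taxon 5 and Taxon 8 show the derived state '+' for C2, supporting them as a clade.
All ingroup taxa share the derived state '+' for C3; it defines the ingroup but does not resolve relationships within it.
C4: derived state '+' in Taxon 8 only — an autapomorphy, so it tells us nothing about relationships among taxa.
C5 (derived state '+') is unique to Taxon 2 (autapomorphy; uninformative for grouping).
Most parsimonious ingroup topology: (((Taxon 8,Taxon 5),Taxon 2),Taxon 3).
Taxon 5 and Taxon 2 share a more recent common ancestor with each other than either does with Taxon 3, so Taxon 3 is the least closely related of the three.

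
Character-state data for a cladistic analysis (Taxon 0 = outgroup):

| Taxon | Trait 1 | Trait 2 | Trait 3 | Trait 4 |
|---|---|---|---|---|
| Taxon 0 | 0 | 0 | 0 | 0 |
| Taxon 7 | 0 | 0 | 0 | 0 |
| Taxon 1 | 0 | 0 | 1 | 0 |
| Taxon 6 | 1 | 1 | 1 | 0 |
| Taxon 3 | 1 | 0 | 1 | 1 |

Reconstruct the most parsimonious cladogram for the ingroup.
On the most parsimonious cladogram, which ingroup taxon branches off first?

The outgroup has state '0' for every character, so '1' is the derived state throughout.
Trait 1 (derived state '1') is shared by Taxon 3 and Taxon 6 — a synapomorphy uniting that clade.
Trait 2 (derived state '1') is unique to Taxon 6 (autapomorphy; uninformative for grouping).
Trait 3 (derived state '1') is shared by Taxon 1, Taxon 3, and Taxon 6 — a synapomorphy uniting that clade.
Trait 4 (derived state '1') is unique to Taxon 3 (autapomorphy; uninformative for grouping).
Most parsimonious ingroup topology: (Taxon 7,(Taxon 1,(Taxon 6,Taxon 3))).
Taxon 7 is sister to the clade containing all other ingroup taxa, so it is the earliest-diverging (most basal) ingroup lineage.

Taxon 7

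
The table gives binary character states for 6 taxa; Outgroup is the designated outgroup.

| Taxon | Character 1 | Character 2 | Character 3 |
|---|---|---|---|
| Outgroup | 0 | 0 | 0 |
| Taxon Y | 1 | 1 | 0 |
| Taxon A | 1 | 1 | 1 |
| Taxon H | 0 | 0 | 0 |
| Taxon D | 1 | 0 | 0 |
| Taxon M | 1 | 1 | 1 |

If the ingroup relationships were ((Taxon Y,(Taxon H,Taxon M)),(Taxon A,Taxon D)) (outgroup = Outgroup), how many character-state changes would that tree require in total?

7

Map each character onto ((Taxon Y,(Taxon H,Taxon M)),(Taxon A,Taxon D)) (rooted by Outgroup) and count the minimum state changes it requires (Fitch parsimony):
Character 1: 2; Character 2: 3; Character 3: 2.
Total tree length = 7.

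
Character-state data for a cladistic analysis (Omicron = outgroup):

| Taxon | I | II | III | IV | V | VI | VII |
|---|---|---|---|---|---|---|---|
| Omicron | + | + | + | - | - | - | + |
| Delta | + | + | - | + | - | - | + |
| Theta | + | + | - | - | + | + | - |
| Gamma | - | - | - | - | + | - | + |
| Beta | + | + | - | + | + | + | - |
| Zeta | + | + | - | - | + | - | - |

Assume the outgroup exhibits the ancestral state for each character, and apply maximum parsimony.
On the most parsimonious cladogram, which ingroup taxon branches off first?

Delta

Character polarity is set by the outgroup: the derived state is whichever differs from the outgroup's state, so for I, II, III, VII the derived state is '-', and for the remaining characters it is '+'.
I: derived state '-' in Gamma only — an autapomorphy, so it tells us nothing about relationships among taxa.
II: derived state '-' in Gamma only — an autapomorphy, so it tells us nothing about relationships among taxa.
III (derived state '-') is shared by all ingroup taxa — unites the whole ingroup.
IV (state '+') occurs in Beta and Delta but conflicts with the nesting implied by the other characters — most parsimoniously interpreted as homoplasy.
Only Beta, Gamma, Theta, and Zeta show the derived state '+' for V, supporting them as a clade.
VI: derived state '+' in Beta and Theta only — synapomorphy for {Beta, Theta}.
Only Beta, Theta, and Zeta show the derived state '-' for VII, supporting them as a clade.
Most parsimonious ingroup topology: (Delta,(((Theta,Beta),Zeta),Gamma)).
Delta is sister to the clade containing all other ingroup taxa, so it is the earliest-diverging (most basal) ingroup lineage.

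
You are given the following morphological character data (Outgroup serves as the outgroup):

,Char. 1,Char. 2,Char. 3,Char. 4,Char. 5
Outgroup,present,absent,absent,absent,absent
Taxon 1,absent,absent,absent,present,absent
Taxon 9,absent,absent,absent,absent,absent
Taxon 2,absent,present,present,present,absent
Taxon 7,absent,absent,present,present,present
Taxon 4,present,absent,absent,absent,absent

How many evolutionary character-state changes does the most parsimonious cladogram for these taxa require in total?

5

Character polarity is set by the outgroup: the derived state is whichever differs from the outgroup's state, so for Char. 1 the derived state is 'absent', and for the remaining characters it is 'present'.
Char. 1 (derived state 'absent') is shared by Taxon 1, Taxon 2, Taxon 7, and Taxon 9 — a synapomorphy uniting that clade.
Char. 2 (derived state 'present') is unique to Taxon 2 (autapomorphy; uninformative for grouping).
Only Taxon 2 and Taxon 7 show the derived state 'present' for Char. 3, supporting them as a clade.
Char. 4: derived state 'present' in Taxon 1, Taxon 2, and Taxon 7 only — synapomorphy for {Taxon 1, Taxon 2, Taxon 7}.
Char. 5: derived state 'present' in Taxon 7 only — an autapomorphy, so it tells us nothing about relationships among taxa.
Most parsimonious ingroup topology: ((Taxon 9,(Taxon 1,(Taxon 7,Taxon 2))),Taxon 4).
Changes per character on this tree: Char. 1: 1; Char. 2: 1; Char. 3: 1; Char. 4: 1; Char. 5: 1.
Total = 5.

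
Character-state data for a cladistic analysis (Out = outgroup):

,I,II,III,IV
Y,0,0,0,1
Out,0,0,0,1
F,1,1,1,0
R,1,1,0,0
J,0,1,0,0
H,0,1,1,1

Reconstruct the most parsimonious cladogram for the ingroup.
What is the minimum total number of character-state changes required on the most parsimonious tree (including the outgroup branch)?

5

Character polarity is set by the outgroup: the derived state is whichever differs from the outgroup's state, so for IV the derived state is '0', and for the remaining characters it is '1'.
Only F and R show the derived state '1' for I, supporting them as a clade.
II (derived state '1') is shared by F, H, J, and R — a synapomorphy uniting that clade.
III (state '1') occurs in F and H but conflicts with the nesting implied by the other characters — most parsimoniously interpreted as homoplasy.
IV (derived state '0') is shared by F, J, and R — a synapomorphy uniting that clade.
Most parsimonious ingroup topology: ((((F,R),J),H),Y).
Changes per character on this tree: I: 1; II: 1; III: 2; IV: 1.
Total = 5.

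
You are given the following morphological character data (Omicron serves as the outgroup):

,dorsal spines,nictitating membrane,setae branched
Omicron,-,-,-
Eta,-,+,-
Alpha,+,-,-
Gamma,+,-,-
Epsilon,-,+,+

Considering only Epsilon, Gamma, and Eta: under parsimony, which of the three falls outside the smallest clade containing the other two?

Gamma

The outgroup has state '-' for every character, so '+' is the derived state throughout.
dorsal spines: derived state '+' in Alpha and Gamma only — synapomorphy for {Alpha, Gamma}.
Only Epsilon and Eta show the derived state '+' for nictitating membrane, supporting them as a clade.
setae branched: derived state '+' in Epsilon only — an autapomorphy, so it tells us nothing about relationships among taxa.
Most parsimonious ingroup topology: ((Eta,Epsilon),(Alpha,Gamma)).
Epsilon and Eta share a more recent common ancestor with each other than either does with Gamma, so Gamma is the least closely related of the three.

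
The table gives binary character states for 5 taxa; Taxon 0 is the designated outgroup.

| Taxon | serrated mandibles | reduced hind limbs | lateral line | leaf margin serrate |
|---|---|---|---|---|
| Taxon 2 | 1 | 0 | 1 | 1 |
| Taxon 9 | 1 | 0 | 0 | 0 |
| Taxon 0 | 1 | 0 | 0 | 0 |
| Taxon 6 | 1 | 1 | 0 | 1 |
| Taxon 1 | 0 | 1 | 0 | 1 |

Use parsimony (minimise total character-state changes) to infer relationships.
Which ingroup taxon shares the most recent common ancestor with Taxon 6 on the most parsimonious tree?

Character polarity is set by the outgroup: the derived state is whichever differs from the outgroup's state, so for serrated mandibles the derived state is '0', and for the remaining characters it is '1'.
serrated mandibles (derived state '0') is unique to Taxon 1 (autapomorphy; uninformative for grouping).
Only Taxon 1 and Taxon 6 show the derived state '1' for reduced hind limbs, supporting them as a clade.
lateral line: derived state '1' in Taxon 2 only — an autapomorphy, so it tells us nothing about relationships among taxa.
leaf margin serrate: derived state '1' in Taxon 1, Taxon 2, and Taxon 6 only — synapomorphy for {Taxon 1, Taxon 2, Taxon 6}.
Most parsimonious ingroup topology: ((Taxon 2,(Taxon 6,Taxon 1)),Taxon 9).
Taxon 6 and Taxon 1 form a cherry on this tree, so they are sister taxa.

Taxon 1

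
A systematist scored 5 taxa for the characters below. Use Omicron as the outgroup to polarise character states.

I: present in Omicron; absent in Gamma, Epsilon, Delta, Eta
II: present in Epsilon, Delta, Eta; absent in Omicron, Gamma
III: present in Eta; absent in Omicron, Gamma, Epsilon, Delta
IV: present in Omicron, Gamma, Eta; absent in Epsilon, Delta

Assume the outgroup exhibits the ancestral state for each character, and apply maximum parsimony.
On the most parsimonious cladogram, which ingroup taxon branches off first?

Character polarity is set by the outgroup: the derived state is whichever differs from the outgroup's state, so for I, IV the derived state is 'absent', and for the remaining characters it is 'present'.
I (derived state 'absent') is shared by all ingroup taxa — unites the whole ingroup.
II: derived state 'present' in Delta, Epsilon, and Eta only — synapomorphy for {Delta, Epsilon, Eta}.
III: derived state 'present' in Eta only — an autapomorphy, so it tells us nothing about relationships among taxa.
IV (derived state 'absent') is shared by Delta and Epsilon — a synapomorphy uniting that clade.
Most parsimonious ingroup topology: (Gamma,((Epsilon,Delta),Eta)).
Gamma is sister to the clade containing all other ingroup taxa, so it is the earliest-diverging (most basal) ingroup lineage.

Gamma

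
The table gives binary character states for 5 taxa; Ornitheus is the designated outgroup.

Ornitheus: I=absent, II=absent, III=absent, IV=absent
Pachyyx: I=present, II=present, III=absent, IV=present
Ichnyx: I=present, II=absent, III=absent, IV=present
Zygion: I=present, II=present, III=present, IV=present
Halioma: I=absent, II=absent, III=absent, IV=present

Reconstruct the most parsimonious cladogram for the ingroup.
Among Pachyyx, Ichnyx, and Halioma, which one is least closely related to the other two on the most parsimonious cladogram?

The outgroup has state 'absent' for every character, so 'present' is the derived state throughout.
Only Ichnyx, Pachyyx, and Zygion show the derived state 'present' for I, supporting them as a clade.
II (derived state 'present') is shared by Pachyyx and Zygion — a synapomorphy uniting that clade.
III (derived state 'present') is unique to Zygion (autapomorphy; uninformative for grouping).
IV (derived state 'present') is shared by all ingroup taxa — unites the whole ingroup.
Most parsimonious ingroup topology: (((Pachyyx,Zygion),Ichnyx),Halioma).
Pachyyx and Ichnyx share a more recent common ancestor with each other than either does with Halioma, so Halioma is the least closely related of the three.

Halioma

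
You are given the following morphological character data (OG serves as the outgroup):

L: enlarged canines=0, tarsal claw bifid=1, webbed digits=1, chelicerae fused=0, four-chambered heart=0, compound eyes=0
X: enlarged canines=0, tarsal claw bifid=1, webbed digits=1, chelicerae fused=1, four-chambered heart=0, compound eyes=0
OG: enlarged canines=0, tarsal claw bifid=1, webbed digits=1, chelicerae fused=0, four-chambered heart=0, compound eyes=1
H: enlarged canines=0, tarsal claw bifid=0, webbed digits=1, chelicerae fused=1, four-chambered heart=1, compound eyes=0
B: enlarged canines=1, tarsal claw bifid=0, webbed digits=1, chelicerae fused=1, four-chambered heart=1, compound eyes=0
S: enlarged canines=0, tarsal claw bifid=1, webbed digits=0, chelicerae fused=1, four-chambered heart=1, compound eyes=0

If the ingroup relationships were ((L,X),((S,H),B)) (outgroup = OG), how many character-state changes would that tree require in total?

8

Map each character onto ((L,X),((S,H),B)) (rooted by OG) and count the minimum state changes it requires (Fitch parsimony):
enlarged canines: 1; tarsal claw bifid: 2; webbed digits: 1; chelicerae fused: 2; four-chambered heart: 1; compound eyes: 1.
Total tree length = 8.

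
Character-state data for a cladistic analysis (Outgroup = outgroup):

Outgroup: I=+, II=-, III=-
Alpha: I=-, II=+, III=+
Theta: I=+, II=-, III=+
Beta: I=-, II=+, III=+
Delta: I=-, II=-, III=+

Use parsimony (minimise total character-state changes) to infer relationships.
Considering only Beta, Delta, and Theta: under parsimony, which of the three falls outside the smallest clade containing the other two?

Character polarity is set by the outgroup: the derived state is whichever differs from the outgroup's state, so for I the derived state is '-', and for the remaining characters it is '+'.
I: derived state '-' in Alpha, Beta, and Delta only — synapomorphy for {Alpha, Beta, Delta}.
Only Alpha and Beta show the derived state '+' for II, supporting them as a clade.
All ingroup taxa share the derived state '+' for III; it defines the ingroup but does not resolve relationships within it.
Most parsimonious ingroup topology: ((Delta,(Alpha,Beta)),Theta).
Beta and Delta share a more recent common ancestor with each other than either does with Theta, so Theta is the least closely related of the three.

Theta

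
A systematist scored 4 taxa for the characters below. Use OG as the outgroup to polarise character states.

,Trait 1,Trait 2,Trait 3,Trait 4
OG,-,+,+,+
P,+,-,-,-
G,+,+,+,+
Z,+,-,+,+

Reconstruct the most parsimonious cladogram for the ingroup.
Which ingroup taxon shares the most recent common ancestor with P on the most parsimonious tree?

Z

Character polarity is set by the outgroup: the derived state is whichever differs from the outgroup's state, so for Trait 2, Trait 3, Trait 4 the derived state is '-', and for the remaining characters it is '+'.
All ingroup taxa share the derived state '+' for Trait 1; it defines the ingroup but does not resolve relationships within it.
Only P and Z show the derived state '-' for Trait 2, supporting them as a clade.
Trait 3 (derived state '-') is unique to P (autapomorphy; uninformative for grouping).
Trait 4 (derived state '-') is unique to P (autapomorphy; uninformative for grouping).
Most parsimonious ingroup topology: ((P,Z),G).
P and Z form a cherry on this tree, so they are sister taxa.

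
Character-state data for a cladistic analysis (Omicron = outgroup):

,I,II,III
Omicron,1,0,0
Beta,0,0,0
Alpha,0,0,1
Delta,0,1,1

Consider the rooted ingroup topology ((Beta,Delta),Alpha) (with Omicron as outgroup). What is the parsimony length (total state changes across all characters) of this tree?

Map each character onto ((Beta,Delta),Alpha) (rooted by Omicron) and count the minimum state changes it requires (Fitch parsimony):
I: 1; II: 1; III: 2.
Total tree length = 4.

4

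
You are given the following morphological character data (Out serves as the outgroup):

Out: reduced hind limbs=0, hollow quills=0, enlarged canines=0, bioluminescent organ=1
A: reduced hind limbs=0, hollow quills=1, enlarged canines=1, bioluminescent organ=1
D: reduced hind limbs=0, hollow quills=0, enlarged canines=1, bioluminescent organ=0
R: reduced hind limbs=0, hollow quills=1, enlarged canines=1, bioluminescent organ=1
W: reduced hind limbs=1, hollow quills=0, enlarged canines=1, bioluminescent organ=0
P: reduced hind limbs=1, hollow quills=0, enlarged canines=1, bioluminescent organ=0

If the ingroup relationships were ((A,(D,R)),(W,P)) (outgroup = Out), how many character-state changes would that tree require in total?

6

Map each character onto ((A,(D,R)),(W,P)) (rooted by Out) and count the minimum state changes it requires (Fitch parsimony):
reduced hind limbs: 1; hollow quills: 2; enlarged canines: 1; bioluminescent organ: 2.
Total tree length = 6.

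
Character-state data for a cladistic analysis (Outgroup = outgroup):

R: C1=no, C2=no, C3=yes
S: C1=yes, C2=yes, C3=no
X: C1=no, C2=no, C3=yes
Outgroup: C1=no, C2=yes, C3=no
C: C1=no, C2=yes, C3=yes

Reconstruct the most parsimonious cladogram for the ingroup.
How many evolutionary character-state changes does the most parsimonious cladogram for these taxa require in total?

3

Character polarity is set by the outgroup: the derived state is whichever differs from the outgroup's state, so for C2 the derived state is 'no', and for the remaining characters it is 'yes'.
C1: derived state 'yes' in S only — an autapomorphy, so it tells us nothing about relationships among taxa.
Only R and X show the derived state 'no' for C2, supporting them as a clade.
C3: derived state 'yes' in C, R, and X only — synapomorphy for {C, R, X}.
Most parsimonious ingroup topology: (((X,R),C),S).
Changes per character on this tree: C1: 1; C2: 1; C3: 1.
Total = 3.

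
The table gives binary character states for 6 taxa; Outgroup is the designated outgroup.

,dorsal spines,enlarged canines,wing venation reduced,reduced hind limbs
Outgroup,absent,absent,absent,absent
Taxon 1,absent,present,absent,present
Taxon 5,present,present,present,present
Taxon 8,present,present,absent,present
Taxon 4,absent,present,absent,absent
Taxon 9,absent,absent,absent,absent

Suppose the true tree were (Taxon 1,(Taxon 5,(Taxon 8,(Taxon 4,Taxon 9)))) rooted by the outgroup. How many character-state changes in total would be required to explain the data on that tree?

7

Map each character onto (Taxon 1,(Taxon 5,(Taxon 8,(Taxon 4,Taxon 9)))) (rooted by Outgroup) and count the minimum state changes it requires (Fitch parsimony):
dorsal spines: 2; enlarged canines: 2; wing venation reduced: 1; reduced hind limbs: 2.
Total tree length = 7.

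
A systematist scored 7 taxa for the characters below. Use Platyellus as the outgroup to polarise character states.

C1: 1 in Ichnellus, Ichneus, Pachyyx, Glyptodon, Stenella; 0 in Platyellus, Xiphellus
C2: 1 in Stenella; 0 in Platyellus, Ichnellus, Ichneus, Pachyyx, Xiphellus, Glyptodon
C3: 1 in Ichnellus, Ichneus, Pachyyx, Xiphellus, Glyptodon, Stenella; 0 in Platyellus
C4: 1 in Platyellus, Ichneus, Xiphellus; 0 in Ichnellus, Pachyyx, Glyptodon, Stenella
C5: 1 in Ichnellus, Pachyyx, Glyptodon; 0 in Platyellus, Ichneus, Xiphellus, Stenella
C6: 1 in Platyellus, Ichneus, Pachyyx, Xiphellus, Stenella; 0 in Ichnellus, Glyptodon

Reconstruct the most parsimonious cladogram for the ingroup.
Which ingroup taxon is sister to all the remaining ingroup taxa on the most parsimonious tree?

Xiphellus

Character polarity is set by the outgroup: the derived state is whichever differs from the outgroup's state, so for C4, C6 the derived state is '0', and for the remaining characters it is '1'.
C1 (derived state '1') is shared by Glyptodon, Ichnellus, Ichneus, Pachyyx, and Stenella — a synapomorphy uniting that clade.
C2 (derived state '1') is unique to Stenella (autapomorphy; uninformative for grouping).
C3 (derived state '1') is shared by all ingroup taxa — unites the whole ingroup.
C4: derived state '0' in Glyptodon, Ichnellus, Pachyyx, and Stenella only — synapomorphy for {Glyptodon, Ichnellus, Pachyyx, Stenella}.
C5: derived state '1' in Glyptodon, Ichnellus, and Pachyyx only — synapomorphy for {Glyptodon, Ichnellus, Pachyyx}.
C6: derived state '0' in Glyptodon and Ichnellus only — synapomorphy for {Glyptodon, Ichnellus}.
Most parsimonious ingroup topology: (((((Ichnellus,Glyptodon),Pachyyx),Stenella),Ichneus),Xiphellus).
Xiphellus is sister to the clade containing all other ingroup taxa, so it is the earliest-diverging (most basal) ingroup lineage.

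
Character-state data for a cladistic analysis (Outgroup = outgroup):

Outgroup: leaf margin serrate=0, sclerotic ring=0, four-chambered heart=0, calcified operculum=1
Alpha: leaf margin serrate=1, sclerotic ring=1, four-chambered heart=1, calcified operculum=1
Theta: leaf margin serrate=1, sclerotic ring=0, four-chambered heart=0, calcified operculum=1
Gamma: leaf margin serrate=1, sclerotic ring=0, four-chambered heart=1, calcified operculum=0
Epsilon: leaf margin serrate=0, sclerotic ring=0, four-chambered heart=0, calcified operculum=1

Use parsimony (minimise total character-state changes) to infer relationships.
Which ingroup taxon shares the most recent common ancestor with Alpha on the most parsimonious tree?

Character polarity is set by the outgroup: the derived state is whichever differs from the outgroup's state, so for calcified operculum the derived state is '0', and for the remaining characters it is '1'.
leaf margin serrate (derived state '1') is shared by Alpha, Gamma, and Theta — a synapomorphy uniting that clade.
sclerotic ring (derived state '1') is unique to Alpha (autapomorphy; uninformative for grouping).
Only Alpha and Gamma show the derived state '1' for four-chambered heart, supporting them as a clade.
calcified operculum: derived state '0' in Gamma only — an autapomorphy, so it tells us nothing about relationships among taxa.
Most parsimonious ingroup topology: (((Alpha,Gamma),Theta),Epsilon).
Alpha and Gamma form a cherry on this tree, so they are sister taxa.

Gamma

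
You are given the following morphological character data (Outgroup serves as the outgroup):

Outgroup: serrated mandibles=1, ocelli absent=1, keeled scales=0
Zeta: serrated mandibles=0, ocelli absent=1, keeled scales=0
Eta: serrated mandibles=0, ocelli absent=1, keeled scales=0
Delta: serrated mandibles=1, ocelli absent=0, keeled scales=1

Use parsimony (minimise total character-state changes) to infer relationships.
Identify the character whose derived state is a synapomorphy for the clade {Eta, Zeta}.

Character polarity is set by the outgroup: the derived state is whichever differs from the outgroup's state, so for serrated mandibles, ocelli absent the derived state is '0', and for the remaining characters it is '1'.
serrated mandibles: derived state '0' in Eta and Zeta only — synapomorphy for {Eta, Zeta}.
ocelli absent (derived state '0') is unique to Delta (autapomorphy; uninformative for grouping).
keeled scales (derived state '1') is unique to Delta (autapomorphy; uninformative for grouping).
Most parsimonious ingroup topology: ((Zeta,Eta),Delta).
The clade {Eta, Zeta} is supported by serrated mandibles: its derived state '0' occurs in exactly those taxa and in no other taxon (including the outgroup).

serrated mandibles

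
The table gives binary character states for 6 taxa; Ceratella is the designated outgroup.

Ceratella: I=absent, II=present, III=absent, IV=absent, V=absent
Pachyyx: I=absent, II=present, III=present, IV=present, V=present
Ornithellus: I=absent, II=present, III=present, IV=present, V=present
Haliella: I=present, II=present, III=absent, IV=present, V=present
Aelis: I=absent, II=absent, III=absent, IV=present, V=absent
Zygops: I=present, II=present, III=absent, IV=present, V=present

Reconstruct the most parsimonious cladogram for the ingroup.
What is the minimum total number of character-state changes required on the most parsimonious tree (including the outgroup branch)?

Character polarity is set by the outgroup: the derived state is whichever differs from the outgroup's state, so for II the derived state is 'absent', and for the remaining characters it is 'present'.
I: derived state 'present' in Haliella and Zygops only — synapomorphy for {Haliella, Zygops}.
II (derived state 'absent') is unique to Aelis (autapomorphy; uninformative for grouping).
III: derived state 'present' in Ornithellus and Pachyyx only — synapomorphy for {Ornithellus, Pachyyx}.
IV (derived state 'present') is shared by all ingroup taxa — unites the whole ingroup.
V (derived state 'present') is shared by Haliella, Ornithellus, Pachyyx, and Zygops — a synapomorphy uniting that clade.
Most parsimonious ingroup topology: (((Pachyyx,Ornithellus),(Haliella,Zygops)),Aelis).
Changes per character on this tree: I: 1; II: 1; III: 1; IV: 1; V: 1.
Total = 5.

5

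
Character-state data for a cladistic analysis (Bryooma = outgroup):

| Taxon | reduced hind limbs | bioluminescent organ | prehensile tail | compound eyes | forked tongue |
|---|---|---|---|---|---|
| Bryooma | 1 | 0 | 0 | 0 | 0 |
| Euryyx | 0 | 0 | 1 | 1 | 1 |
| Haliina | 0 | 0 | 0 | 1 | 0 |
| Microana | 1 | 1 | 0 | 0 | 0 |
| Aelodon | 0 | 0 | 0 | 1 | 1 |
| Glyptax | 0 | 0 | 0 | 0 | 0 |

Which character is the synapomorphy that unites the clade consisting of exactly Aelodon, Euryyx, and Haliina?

Character polarity is set by the outgroup: the derived state is whichever differs from the outgroup's state, so for reduced hind limbs the derived state is '0', and for the remaining characters it is '1'.
Only Aelodon, Euryyx, Glyptax, and Haliina show the derived state '0' for reduced hind limbs, supporting them as a clade.
bioluminescent organ: derived state '1' in Microana only — an autapomorphy, so it tells us nothing about relationships among taxa.
prehensile tail: derived state '1' in Euryyx only — an autapomorphy, so it tells us nothing about relationships among taxa.
compound eyes: derived state '1' in Aelodon, Euryyx, and Haliina only — synapomorphy for {Aelodon, Euryyx, Haliina}.
Only Aelodon and Euryyx show the derived state '1' for forked tongue, supporting them as a clade.
Most parsimonious ingroup topology: ((((Aelodon,Euryyx),Haliina),Glyptax),Microana).
The clade {Aelodon, Euryyx, Haliina} is supported by compound eyes: its derived state '1' occurs in exactly those taxa and in no other taxon (including the outgroup).

compound eyes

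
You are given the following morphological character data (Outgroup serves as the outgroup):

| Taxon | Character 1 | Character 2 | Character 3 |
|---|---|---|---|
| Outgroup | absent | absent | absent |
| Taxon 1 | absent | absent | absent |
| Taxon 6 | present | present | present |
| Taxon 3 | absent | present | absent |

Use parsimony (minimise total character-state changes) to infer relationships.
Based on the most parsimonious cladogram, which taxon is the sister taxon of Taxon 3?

Taxon 6

The outgroup has state 'absent' for every character, so 'present' is the derived state throughout.
Character 1: derived state 'present' in Taxon 6 only — an autapomorphy, so it tells us nothing about relationships among taxa.
Character 2 (derived state 'present') is shared by Taxon 3 and Taxon 6 — a synapomorphy uniting that clade.
Character 3: derived state 'present' in Taxon 6 only — an autapomorphy, so it tells us nothing about relationships among taxa.
Most parsimonious ingroup topology: (Taxon 1,(Taxon 6,Taxon 3)).
Taxon 3 and Taxon 6 form a cherry on this tree, so they are sister taxa.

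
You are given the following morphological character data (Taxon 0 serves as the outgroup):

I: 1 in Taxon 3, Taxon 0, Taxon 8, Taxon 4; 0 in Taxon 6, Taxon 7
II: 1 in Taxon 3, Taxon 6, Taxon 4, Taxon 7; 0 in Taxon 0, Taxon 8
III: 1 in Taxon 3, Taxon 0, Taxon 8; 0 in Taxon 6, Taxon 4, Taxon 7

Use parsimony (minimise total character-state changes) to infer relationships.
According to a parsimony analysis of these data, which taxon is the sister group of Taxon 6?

Character polarity is set by the outgroup: the derived state is whichever differs from the outgroup's state, so for I, III the derived state is '0', and for the remaining characters it is '1'.
I: derived state '0' in Taxon 6 and Taxon 7 only — synapomorphy for {Taxon 6, Taxon 7}.
Only Taxon 3, Taxon 4, Taxon 6, and Taxon 7 show the derived state '1' for II, supporting them as a clade.
III (derived state '0') is shared by Taxon 4, Taxon 6, and Taxon 7 — a synapomorphy uniting that clade.
Most parsimonious ingroup topology: (Taxon 8,(((Taxon 7,Taxon 6),Taxon 4),Taxon 3)).
Taxon 6 and Taxon 7 form a cherry on this tree, so they are sister taxa.

Taxon 7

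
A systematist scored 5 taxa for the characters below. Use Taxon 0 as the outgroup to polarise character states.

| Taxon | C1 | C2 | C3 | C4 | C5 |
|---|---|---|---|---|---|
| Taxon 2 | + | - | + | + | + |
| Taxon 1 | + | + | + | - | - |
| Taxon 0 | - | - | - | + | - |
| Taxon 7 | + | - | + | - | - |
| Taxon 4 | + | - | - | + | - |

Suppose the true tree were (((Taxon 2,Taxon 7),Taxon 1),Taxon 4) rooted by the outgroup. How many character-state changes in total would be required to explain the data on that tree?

Map each character onto (((Taxon 2,Taxon 7),Taxon 1),Taxon 4) (rooted by Taxon 0) and count the minimum state changes it requires (Fitch parsimony):
C1: 1; C2: 1; C3: 1; C4: 2; C5: 1.
Total tree length = 6.

6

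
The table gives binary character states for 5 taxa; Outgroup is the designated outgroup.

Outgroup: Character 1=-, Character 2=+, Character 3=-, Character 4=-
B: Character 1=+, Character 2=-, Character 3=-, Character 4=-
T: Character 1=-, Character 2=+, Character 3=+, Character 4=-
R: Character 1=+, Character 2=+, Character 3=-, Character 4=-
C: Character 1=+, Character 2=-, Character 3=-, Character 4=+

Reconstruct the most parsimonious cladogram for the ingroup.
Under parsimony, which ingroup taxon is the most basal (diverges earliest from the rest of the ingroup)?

Character polarity is set by the outgroup: the derived state is whichever differs from the outgroup's state, so for Character 2 the derived state is '-', and for the remaining characters it is '+'.
Only B, C, and R show the derived state '+' for Character 1, supporting them as a clade.
Character 2: derived state '-' in B and C only — synapomorphy for {B, C}.
Character 3: derived state '+' in T only — an autapomorphy, so it tells us nothing about relationships among taxa.
Character 4 (derived state '+') is unique to C (autapomorphy; uninformative for grouping).
Most parsimonious ingroup topology: (((B,C),R),T).
T is sister to the clade containing all other ingroup taxa, so it is the earliest-diverging (most basal) ingroup lineage.

T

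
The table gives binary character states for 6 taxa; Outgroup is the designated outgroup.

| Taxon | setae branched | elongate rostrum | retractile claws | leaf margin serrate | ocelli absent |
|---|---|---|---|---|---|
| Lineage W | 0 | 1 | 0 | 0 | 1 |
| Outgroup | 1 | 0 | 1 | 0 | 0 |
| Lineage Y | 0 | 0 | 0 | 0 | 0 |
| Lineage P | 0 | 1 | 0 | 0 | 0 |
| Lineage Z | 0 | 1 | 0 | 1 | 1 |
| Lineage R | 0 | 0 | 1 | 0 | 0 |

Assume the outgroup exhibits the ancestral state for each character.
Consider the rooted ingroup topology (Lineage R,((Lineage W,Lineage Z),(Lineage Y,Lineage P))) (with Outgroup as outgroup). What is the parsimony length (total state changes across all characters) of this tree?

Map each character onto (Lineage R,((Lineage W,Lineage Z),(Lineage Y,Lineage P))) (rooted by Outgroup) and count the minimum state changes it requires (Fitch parsimony):
setae branched: 1; elongate rostrum: 2; retractile claws: 1; leaf margin serrate: 1; ocelli absent: 1.
Total tree length = 6.

6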